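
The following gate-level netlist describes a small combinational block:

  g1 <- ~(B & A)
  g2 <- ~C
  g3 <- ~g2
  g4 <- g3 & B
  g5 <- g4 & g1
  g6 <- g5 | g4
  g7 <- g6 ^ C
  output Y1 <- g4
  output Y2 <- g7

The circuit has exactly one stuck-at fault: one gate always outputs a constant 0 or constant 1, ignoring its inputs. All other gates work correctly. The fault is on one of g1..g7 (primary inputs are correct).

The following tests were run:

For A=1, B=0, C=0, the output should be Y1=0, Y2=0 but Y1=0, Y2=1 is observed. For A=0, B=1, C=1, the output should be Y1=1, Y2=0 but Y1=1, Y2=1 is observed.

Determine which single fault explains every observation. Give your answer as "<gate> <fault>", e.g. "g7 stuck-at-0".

g7 stuck-at-1

Fault-free values for test 1 (A=1, B=0, C=0): g1=1, g2=1, g3=0, g4=0, g5=0, g6=0, g7=0, giving Y1=0, Y2=0. Observed Y1=0, Y2=1.
Test 1: faults giving observed Y1=0, Y2=1 are {g5 stuck-at-1, g6 stuck-at-1, g7 stuck-at-1}.
Test 2 (A=0, B=1, C=1): fault-free g1=1, g2=0, g3=1, g4=1, g5=1, g6=1, g7=0 → Y1=1, Y2=0; observed Y1=1, Y2=1. Eliminates g5 stuck-at-1, g6 stuck-at-1.
Only g7 stuck-at-1 is consistent with every test.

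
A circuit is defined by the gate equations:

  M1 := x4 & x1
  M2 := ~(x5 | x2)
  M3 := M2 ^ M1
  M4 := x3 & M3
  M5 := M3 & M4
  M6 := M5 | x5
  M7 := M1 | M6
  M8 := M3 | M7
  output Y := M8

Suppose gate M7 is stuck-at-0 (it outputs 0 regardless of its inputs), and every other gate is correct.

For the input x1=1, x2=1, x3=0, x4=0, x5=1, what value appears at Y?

Propagate with M7 forced: M1=0, M2=0, M3=0, M4=0, M5=0, M6=1, M7=0 [stuck-at-0], M8=0.
So Y = 0. (Without the fault it would be 1.)

0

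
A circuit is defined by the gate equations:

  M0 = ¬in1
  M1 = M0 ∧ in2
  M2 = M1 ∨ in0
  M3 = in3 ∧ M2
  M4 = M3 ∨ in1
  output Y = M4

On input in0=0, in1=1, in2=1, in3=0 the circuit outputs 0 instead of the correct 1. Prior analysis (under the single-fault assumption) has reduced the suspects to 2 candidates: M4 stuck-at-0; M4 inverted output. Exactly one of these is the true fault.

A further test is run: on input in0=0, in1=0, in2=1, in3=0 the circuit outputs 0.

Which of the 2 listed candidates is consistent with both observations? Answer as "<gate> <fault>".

M4 stuck-at-0

Evaluate each candidate on input in0=0, in1=0, in2=1, in3=0:
  M4 stuck-at-0: M0=1, M1=1, M2=1, M3=0, M4=0 [stuck-at-0] → 0 — matches
  M4 inverted output: M0=1, M1=1, M2=1, M3=0, M4=1 [inverted output] → 1 — eliminated
Only M4 stuck-at-0 reproduces the observed 0.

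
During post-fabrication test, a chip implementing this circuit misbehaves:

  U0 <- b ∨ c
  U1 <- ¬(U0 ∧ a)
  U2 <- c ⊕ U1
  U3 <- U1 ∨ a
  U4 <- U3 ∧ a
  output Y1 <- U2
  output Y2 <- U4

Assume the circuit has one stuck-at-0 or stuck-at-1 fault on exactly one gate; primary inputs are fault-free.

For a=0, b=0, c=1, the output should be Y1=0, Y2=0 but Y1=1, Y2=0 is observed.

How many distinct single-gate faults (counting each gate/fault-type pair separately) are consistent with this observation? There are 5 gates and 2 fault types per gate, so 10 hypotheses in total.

Fault-free: U0=1, U1=1, U2=0, U3=1, U4=0 → Y1=0, Y2=0. Observed Y1=1, Y2=0.
  U0 stuck-at-0: output Y1=0, Y2=0 ✗
  U0 stuck-at-1: output Y1=0, Y2=0 ✗
  U1 stuck-at-0: output Y1=1, Y2=0 ✓
  U1 stuck-at-1: output Y1=0, Y2=0 ✗
  U2 stuck-at-0: output Y1=0, Y2=0 ✗
  U2 stuck-at-1: output Y1=1, Y2=0 ✓
  U3 stuck-at-0: output Y1=0, Y2=0 ✗
  U3 stuck-at-1: output Y1=0, Y2=0 ✗
  U4 stuck-at-0: output Y1=0, Y2=0 ✗
  U4 stuck-at-1: output Y1=0, Y2=1 ✗
Consistent faults: {U1 stuck-at-0, U2 stuck-at-1} — 2 in all.

2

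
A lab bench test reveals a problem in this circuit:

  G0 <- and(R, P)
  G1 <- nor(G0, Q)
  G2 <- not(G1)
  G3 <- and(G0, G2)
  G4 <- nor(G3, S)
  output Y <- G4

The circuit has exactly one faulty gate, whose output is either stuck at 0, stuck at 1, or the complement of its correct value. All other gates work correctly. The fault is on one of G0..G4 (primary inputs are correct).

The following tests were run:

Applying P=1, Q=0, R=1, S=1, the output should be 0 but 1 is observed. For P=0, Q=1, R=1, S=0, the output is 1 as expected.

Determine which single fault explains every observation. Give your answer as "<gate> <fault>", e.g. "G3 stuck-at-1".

G4 stuck-at-1

Fault-free values for test 1 (P=1, Q=0, R=1, S=1): G0=1, G1=0, G2=1, G3=1, G4=0, giving Y=0. Observed 1.
Test 1: faults giving observed 1 are {G4 stuck-at-1, G4 inverted output}.
Test 2 (P=0, Q=1, R=1, S=0): fault-free G0=0, G1=0, G2=1, G3=0, G4=1 → 1; observed 1. Eliminates G4 inverted output.
Only G4 stuck-at-1 is consistent with every test.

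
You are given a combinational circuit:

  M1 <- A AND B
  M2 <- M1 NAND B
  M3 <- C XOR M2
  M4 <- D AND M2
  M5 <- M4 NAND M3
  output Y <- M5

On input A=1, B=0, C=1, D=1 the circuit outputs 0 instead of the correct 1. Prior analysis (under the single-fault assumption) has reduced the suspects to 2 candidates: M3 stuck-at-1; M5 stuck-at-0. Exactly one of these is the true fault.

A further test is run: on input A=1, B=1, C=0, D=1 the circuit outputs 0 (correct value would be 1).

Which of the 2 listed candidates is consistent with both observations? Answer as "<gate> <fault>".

M5 stuck-at-0

Evaluate each candidate on input A=1, B=1, C=0, D=1:
  M3 stuck-at-1: M1=1, M2=0, M3=1 [stuck-at-1], M4=0, M5=1 → 1 — eliminated
  M5 stuck-at-0: M1=1, M2=0, M3=0, M4=0, M5=0 [stuck-at-0] → 0 — matches
Only M5 stuck-at-0 reproduces the observed 0.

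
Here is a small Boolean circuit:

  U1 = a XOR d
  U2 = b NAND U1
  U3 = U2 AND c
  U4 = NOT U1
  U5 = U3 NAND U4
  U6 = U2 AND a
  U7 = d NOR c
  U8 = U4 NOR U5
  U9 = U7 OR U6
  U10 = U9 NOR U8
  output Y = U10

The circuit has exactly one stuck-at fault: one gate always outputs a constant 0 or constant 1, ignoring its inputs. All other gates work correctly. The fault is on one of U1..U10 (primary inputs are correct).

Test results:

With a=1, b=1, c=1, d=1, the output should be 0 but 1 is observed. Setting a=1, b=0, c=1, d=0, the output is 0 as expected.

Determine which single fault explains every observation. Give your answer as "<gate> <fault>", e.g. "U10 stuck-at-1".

Fault-free values for test 1 (a=1, b=1, c=1, d=1): U1=0, U2=1, U3=1, U4=1, U5=0, U6=1, U7=0, U8=0, U9=1, U10=0, giving Y=0. Observed 1.
Test 1: faults giving observed 1 are {U1 stuck-at-1, U2 stuck-at-0, U6 stuck-at-0, U9 stuck-at-0, U10 stuck-at-1}.
Test 2 (a=1, b=0, c=1, d=0): fault-free U1=1, U2=1, U3=1, U4=0, U5=1, U6=1, U7=0, U8=0, U9=1, U10=0 → 0; observed 0. Eliminates U2 stuck-at-0, U6 stuck-at-0, U9 stuck-at-0, U10 stuck-at-1.
Only U1 stuck-at-1 is consistent with every test.

U1 stuck-at-1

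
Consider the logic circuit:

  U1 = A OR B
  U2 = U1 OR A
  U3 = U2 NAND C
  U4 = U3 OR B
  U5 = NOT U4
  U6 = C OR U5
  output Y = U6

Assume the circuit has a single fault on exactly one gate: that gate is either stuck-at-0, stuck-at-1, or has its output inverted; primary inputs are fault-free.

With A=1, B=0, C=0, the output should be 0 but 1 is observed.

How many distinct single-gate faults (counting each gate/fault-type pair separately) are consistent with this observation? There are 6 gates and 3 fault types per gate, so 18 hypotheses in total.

8

Fault-free: U1=1, U2=1, U3=1, U4=1, U5=0, U6=0 → 0. Observed 1.
  U1: none of the 3 fault types match ✗
  U2: none of the 3 fault types match ✗
  U3: stuck-at-0, inverted output ✓; others ✗
  U4: stuck-at-0, inverted output ✓; others ✗
  U5: stuck-at-1, inverted output ✓; others ✗
  U6: stuck-at-1, inverted output ✓; others ✗
Consistent faults: {U3 stuck-at-0, U3 inverted output, U4 stuck-at-0, U4 inverted output, U5 stuck-at-1, U5 inverted output, U6 stuck-at-1, U6 inverted output} — 8 in all.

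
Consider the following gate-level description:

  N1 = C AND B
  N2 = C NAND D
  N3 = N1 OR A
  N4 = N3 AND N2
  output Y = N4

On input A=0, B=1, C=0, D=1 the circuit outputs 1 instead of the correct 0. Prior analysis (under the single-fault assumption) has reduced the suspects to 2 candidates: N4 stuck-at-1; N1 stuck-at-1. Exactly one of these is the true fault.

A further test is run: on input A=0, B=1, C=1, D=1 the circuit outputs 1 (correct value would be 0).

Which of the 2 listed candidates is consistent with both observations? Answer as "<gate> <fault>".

Evaluate each candidate on input A=0, B=1, C=1, D=1:
  N4 stuck-at-1: N1=1, N2=0, N3=1, N4=1 [stuck-at-1] → 1 — matches
  N1 stuck-at-1: N1=1 [stuck-at-1], N2=0, N3=1, N4=0 → 0 — eliminated
Only N4 stuck-at-1 reproduces the observed 1.

N4 stuck-at-1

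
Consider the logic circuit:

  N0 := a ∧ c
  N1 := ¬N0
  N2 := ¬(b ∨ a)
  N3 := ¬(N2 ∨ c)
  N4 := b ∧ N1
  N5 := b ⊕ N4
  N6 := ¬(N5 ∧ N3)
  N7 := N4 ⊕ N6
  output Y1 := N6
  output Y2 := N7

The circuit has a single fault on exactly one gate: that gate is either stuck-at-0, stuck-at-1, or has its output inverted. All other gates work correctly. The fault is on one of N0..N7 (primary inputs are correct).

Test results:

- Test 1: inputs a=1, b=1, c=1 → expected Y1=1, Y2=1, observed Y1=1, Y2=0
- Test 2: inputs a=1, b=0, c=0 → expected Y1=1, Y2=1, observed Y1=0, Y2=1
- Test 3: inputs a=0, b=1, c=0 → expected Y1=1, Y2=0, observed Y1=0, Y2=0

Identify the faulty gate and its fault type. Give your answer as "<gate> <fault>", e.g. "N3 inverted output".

N4 inverted output

Fault-free values for test 1 (a=1, b=1, c=1): N0=1, N1=0, N2=0, N3=0, N4=0, N5=1, N6=1, N7=1, giving Y1=1, Y2=1. Observed Y1=1, Y2=0.
Test 1: faults giving observed Y1=1, Y2=0 are {N0 stuck-at-0, N0 inverted output, N1 stuck-at-1, N1 inverted output, N4 stuck-at-1, N4 inverted output, N7 stuck-at-0, N7 inverted output}.
Test 2 (a=1, b=0, c=0): fault-free N0=0, N1=1, N2=0, N3=1, N4=0, N5=0, N6=1, N7=1 → Y1=1, Y2=1; observed Y1=0, Y2=1. Eliminates N0 stuck-at-0, N0 inverted output, N1 stuck-at-1, N1 inverted output, N7 stuck-at-0, N7 inverted output.
Test 3 (a=0, b=1, c=0): fault-free N0=0, N1=1, N2=0, N3=1, N4=1, N5=0, N6=1, N7=0 → Y1=1, Y2=0; observed Y1=0, Y2=0. Eliminates N4 stuck-at-1.
Only N4 inverted output is consistent with every test.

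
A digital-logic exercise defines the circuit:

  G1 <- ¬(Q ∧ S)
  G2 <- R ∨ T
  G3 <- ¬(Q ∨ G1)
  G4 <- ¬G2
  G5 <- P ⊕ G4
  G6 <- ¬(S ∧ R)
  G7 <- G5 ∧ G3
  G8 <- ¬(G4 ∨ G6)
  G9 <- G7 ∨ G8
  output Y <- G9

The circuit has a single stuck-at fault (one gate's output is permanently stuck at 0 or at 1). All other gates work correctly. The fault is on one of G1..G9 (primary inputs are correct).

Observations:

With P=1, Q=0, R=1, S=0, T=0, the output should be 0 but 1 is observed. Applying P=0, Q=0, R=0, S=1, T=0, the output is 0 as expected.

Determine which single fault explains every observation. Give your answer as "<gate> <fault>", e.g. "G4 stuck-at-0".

Fault-free values for test 1 (P=1, Q=0, R=1, S=0, T=0): G1=1, G2=1, G3=0, G4=0, G5=1, G6=1, G7=0, G8=0, G9=0, giving Y=0. Observed 1.
Test 1: faults giving observed 1 are {G1 stuck-at-0, G3 stuck-at-1, G6 stuck-at-0, G7 stuck-at-1, G8 stuck-at-1, G9 stuck-at-1}.
Test 2 (P=0, Q=0, R=0, S=1, T=0): fault-free G1=1, G2=0, G3=0, G4=1, G5=1, G6=1, G7=0, G8=0, G9=0 → 0; observed 0. Eliminates G1 stuck-at-0, G3 stuck-at-1, G7 stuck-at-1, G8 stuck-at-1, G9 stuck-at-1.
Only G6 stuck-at-0 is consistent with every test.

G6 stuck-at-0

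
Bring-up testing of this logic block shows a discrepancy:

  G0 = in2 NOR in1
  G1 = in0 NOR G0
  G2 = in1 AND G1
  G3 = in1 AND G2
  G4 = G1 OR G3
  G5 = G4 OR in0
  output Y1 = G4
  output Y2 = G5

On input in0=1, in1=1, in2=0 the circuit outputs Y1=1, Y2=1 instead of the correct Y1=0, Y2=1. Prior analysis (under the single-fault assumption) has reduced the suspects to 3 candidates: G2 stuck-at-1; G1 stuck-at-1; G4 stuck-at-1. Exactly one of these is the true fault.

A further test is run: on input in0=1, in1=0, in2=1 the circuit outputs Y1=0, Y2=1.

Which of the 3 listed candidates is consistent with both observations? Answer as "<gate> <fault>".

Evaluate each candidate on input in0=1, in1=0, in2=1:
  G2 stuck-at-1: G0=0, G1=0, G2=1 [stuck-at-1], G3=0, G4=0, G5=1 → Y1=0, Y2=1 — matches
  G1 stuck-at-1: G0=0, G1=1 [stuck-at-1], G2=0, G3=0, G4=1, G5=1 → Y1=1, Y2=1 — eliminated
  G4 stuck-at-1: G0=0, G1=0, G2=0, G3=0, G4=1 [stuck-at-1], G5=1 → Y1=1, Y2=1 — eliminated
Only G2 stuck-at-1 reproduces the observed Y1=0, Y2=1.

G2 stuck-at-1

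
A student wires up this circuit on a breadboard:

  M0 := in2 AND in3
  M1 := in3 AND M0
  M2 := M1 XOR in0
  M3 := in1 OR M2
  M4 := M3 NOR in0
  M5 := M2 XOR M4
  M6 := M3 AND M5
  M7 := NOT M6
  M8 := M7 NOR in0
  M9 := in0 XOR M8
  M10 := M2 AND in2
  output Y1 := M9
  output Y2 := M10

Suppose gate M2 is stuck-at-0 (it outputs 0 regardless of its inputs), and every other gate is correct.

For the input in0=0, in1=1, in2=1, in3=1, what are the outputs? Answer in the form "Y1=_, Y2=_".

Y1=0, Y2=0

Propagate with M2 forced: M0=1, M1=1, M2=0 [stuck-at-0], M3=1, M4=0, M5=0, M6=0, M7=1, M8=0, M9=0, M10=0.
So the outputs are Y1=0, Y2=0. (Without the fault they would be Y1=1, Y2=1.)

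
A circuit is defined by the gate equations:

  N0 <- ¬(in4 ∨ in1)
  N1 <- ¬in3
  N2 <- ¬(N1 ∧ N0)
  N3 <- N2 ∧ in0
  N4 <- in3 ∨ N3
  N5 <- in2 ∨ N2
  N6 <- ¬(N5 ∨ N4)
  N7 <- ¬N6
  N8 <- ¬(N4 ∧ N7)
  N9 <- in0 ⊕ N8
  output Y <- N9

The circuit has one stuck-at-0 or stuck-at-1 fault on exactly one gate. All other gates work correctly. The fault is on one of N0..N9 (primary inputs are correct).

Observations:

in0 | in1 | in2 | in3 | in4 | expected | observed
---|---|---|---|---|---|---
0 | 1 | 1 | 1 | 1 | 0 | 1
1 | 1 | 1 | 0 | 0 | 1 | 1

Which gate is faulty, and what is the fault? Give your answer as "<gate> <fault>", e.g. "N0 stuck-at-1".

N9 stuck-at-1

Fault-free values for test 1 (in0=0, in1=1, in2=1, in3=1, in4=1): N0=0, N1=0, N2=1, N3=0, N4=1, N5=1, N6=0, N7=1, N8=0, N9=0, giving Y=0. Observed 1.
Test 1: faults giving observed 1 are {N4 stuck-at-0, N6 stuck-at-1, N7 stuck-at-0, N8 stuck-at-1, N9 stuck-at-1}.
Test 2 (in0=1, in1=1, in2=1, in3=0, in4=0): fault-free N0=0, N1=1, N2=1, N3=1, N4=1, N5=1, N6=0, N7=1, N8=0, N9=1 → 1; observed 1. Eliminates N4 stuck-at-0, N6 stuck-at-1, N7 stuck-at-0, N8 stuck-at-1.
Only N9 stuck-at-1 is consistent with every test.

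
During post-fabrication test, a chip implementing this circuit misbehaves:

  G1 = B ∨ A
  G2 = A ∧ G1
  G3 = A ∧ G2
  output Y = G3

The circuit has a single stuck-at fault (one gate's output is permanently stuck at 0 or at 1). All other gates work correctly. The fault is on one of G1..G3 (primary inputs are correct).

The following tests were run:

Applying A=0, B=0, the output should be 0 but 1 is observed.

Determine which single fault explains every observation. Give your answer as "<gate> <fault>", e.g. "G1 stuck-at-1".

Fault-free values for test 1 (A=0, B=0): G1=0, G2=0, G3=0, giving Y=0. Observed 1.
Test 1: faults giving observed 1 are {G3 stuck-at-1}.
Only G3 stuck-at-1 is consistent with every test.

G3 stuck-at-1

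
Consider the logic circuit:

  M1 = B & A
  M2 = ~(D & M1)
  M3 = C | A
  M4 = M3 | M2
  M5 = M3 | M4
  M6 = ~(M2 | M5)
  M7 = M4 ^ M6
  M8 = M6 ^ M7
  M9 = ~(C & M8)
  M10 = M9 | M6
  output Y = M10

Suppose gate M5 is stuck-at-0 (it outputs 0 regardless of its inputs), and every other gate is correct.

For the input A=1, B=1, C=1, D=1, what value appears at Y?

1

Propagate with M5 forced: M1=1, M2=0, M3=1, M4=1, M5=0 [stuck-at-0], M6=1, M7=0, M8=1, M9=0, M10=1.
So Y = 1. (Without the fault it would be 0.)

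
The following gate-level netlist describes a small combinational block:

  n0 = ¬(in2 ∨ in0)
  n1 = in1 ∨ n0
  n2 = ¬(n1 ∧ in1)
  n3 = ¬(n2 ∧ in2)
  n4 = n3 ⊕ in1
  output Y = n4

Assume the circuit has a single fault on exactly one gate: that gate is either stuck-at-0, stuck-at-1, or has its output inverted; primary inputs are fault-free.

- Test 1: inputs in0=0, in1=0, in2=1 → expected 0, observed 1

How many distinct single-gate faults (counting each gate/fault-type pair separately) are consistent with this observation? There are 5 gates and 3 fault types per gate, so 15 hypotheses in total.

Fault-free: n0=0, n1=0, n2=1, n3=0, n4=0 → 0. Observed 1.
  n0: none of the 3 fault types match ✗
  n1: none of the 3 fault types match ✗
  n2: stuck-at-0, inverted output ✓; others ✗
  n3: stuck-at-1, inverted output ✓; others ✗
  n4: stuck-at-1, inverted output ✓; others ✗
Consistent faults: {n2 stuck-at-0, n2 inverted output, n3 stuck-at-1, n3 inverted output, n4 stuck-at-1, n4 inverted output} — 6 in all.

6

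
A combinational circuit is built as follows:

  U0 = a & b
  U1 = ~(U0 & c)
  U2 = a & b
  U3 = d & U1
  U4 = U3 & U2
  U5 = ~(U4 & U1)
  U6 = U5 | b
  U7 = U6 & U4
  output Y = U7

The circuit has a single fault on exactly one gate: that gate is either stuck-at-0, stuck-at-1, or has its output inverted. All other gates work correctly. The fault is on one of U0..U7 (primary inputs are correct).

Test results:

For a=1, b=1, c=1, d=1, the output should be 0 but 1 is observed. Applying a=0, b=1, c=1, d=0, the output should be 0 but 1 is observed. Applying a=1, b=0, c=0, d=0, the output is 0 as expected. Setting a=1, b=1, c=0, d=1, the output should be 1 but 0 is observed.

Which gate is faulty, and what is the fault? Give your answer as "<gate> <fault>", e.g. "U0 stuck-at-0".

Fault-free values for test 1 (a=1, b=1, c=1, d=1): U0=1, U1=0, U2=1, U3=0, U4=0, U5=1, U6=1, U7=0, giving Y=0. Observed 1.
Test 1: faults giving observed 1 are {U0 stuck-at-0, U0 inverted output, U1 stuck-at-1, U1 inverted output, U3 stuck-at-1, U3 inverted output, U4 stuck-at-1, U4 inverted output, U7 stuck-at-1, U7 inverted output}.
Test 2 (a=0, b=1, c=1, d=0): fault-free U0=0, U1=1, U2=0, U3=0, U4=0, U5=1, U6=1, U7=0 → 0; observed 1. Eliminates U0 stuck-at-0, U0 inverted output, U1 stuck-at-1, U1 inverted output, U3 stuck-at-1, U3 inverted output.
Test 3 (a=1, b=0, c=0, d=0): fault-free U0=0, U1=1, U2=0, U3=0, U4=0, U5=1, U6=1, U7=0 → 0; observed 0. Eliminates U7 stuck-at-1, U7 inverted output.
Test 4 (a=1, b=1, c=0, d=1): fault-free U0=1, U1=1, U2=1, U3=1, U4=1, U5=0, U6=1, U7=1 → 1; observed 0. Eliminates U4 stuck-at-1.
Only U4 inverted output is consistent with every test.

U4 inverted output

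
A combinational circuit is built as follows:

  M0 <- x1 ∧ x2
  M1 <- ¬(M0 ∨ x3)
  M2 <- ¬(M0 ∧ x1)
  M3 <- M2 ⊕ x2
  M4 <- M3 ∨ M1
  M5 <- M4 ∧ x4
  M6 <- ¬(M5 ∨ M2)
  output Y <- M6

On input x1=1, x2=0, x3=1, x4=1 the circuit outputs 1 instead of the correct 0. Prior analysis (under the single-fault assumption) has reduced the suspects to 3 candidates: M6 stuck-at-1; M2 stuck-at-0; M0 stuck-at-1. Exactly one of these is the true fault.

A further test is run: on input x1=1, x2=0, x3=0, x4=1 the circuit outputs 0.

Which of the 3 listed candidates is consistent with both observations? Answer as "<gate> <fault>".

M2 stuck-at-0

Evaluate each candidate on input x1=1, x2=0, x3=0, x4=1:
  M6 stuck-at-1: M0=0, M1=1, M2=1, M3=1, M4=1, M5=1, M6=1 [stuck-at-1] → 1 — eliminated
  M2 stuck-at-0: M0=0, M1=1, M2=0 [stuck-at-0], M3=0, M4=1, M5=1, M6=0 → 0 — matches
  M0 stuck-at-1: M0=1 [stuck-at-1], M1=0, M2=0, M3=0, M4=0, M5=0, M6=1 → 1 — eliminated
Only M2 stuck-at-0 reproduces the observed 0.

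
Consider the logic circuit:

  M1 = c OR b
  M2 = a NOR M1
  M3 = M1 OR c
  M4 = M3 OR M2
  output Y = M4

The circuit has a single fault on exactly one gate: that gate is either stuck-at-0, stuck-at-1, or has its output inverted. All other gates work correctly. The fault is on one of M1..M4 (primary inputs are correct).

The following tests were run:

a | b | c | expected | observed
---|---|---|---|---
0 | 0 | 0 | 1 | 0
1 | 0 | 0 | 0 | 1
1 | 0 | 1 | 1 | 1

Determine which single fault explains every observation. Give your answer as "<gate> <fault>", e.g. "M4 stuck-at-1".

M2 inverted output

Fault-free values for test 1 (a=0, b=0, c=0): M1=0, M2=1, M3=0, M4=1, giving Y=1. Observed 0.
Test 1: faults giving observed 0 are {M2 stuck-at-0, M2 inverted output, M4 stuck-at-0, M4 inverted output}.
Test 2 (a=1, b=0, c=0): fault-free M1=0, M2=0, M3=0, M4=0 → 0; observed 1. Eliminates M2 stuck-at-0, M4 stuck-at-0.
Test 3 (a=1, b=0, c=1): fault-free M1=1, M2=0, M3=1, M4=1 → 1; observed 1. Eliminates M4 inverted output.
Only M2 inverted output is consistent with every test.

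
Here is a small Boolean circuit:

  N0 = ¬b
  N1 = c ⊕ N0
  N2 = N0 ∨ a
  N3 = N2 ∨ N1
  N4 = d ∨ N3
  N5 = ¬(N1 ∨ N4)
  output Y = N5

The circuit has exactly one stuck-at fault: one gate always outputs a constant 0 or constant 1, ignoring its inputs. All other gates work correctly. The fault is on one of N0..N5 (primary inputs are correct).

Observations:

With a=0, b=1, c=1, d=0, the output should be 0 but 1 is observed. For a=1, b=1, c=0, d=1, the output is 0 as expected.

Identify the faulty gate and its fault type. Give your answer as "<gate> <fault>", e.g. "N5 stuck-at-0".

Fault-free values for test 1 (a=0, b=1, c=1, d=0): N0=0, N1=1, N2=0, N3=1, N4=1, N5=0, giving Y=0. Observed 1.
Test 1: faults giving observed 1 are {N1 stuck-at-0, N5 stuck-at-1}.
Test 2 (a=1, b=1, c=0, d=1): fault-free N0=0, N1=0, N2=1, N3=1, N4=1, N5=0 → 0; observed 0. Eliminates N5 stuck-at-1.
Only N1 stuck-at-0 is consistent with every test.

N1 stuck-at-0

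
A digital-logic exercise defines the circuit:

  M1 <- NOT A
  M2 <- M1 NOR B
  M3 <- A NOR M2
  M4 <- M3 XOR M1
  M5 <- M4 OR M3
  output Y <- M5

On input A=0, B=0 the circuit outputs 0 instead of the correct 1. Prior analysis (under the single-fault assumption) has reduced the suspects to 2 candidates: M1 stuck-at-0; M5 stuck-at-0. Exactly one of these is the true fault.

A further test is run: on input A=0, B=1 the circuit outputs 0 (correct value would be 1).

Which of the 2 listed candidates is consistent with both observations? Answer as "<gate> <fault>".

M5 stuck-at-0

Evaluate each candidate on input A=0, B=1:
  M1 stuck-at-0: M1=0 [stuck-at-0], M2=0, M3=1, M4=1, M5=1 → 1 — eliminated
  M5 stuck-at-0: M1=1, M2=0, M3=1, M4=0, M5=0 [stuck-at-0] → 0 — matches
Only M5 stuck-at-0 reproduces the observed 0.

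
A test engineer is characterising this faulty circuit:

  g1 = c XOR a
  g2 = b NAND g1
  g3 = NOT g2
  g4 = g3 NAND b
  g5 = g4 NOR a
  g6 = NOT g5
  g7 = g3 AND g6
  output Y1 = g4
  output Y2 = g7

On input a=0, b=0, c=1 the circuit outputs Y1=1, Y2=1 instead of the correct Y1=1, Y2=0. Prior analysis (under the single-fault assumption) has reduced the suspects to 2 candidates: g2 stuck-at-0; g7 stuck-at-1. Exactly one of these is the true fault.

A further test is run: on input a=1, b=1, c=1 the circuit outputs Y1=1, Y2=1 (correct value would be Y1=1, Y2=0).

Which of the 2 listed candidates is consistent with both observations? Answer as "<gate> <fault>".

g7 stuck-at-1

Evaluate each candidate on input a=1, b=1, c=1:
  g2 stuck-at-0: g1=0, g2=0 [stuck-at-0], g3=1, g4=0, g5=0, g6=1, g7=1 → Y1=0, Y2=1 — eliminated
  g7 stuck-at-1: g1=0, g2=1, g3=0, g4=1, g5=0, g6=1, g7=1 [stuck-at-1] → Y1=1, Y2=1 — matches
Only g7 stuck-at-1 reproduces the observed Y1=1, Y2=1.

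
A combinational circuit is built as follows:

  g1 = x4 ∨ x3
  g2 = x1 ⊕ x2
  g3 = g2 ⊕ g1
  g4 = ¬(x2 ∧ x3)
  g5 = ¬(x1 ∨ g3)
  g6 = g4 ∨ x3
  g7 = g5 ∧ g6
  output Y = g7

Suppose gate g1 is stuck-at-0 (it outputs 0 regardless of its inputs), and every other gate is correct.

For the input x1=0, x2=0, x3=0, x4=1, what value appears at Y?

Propagate with g1 forced: g1=0 [stuck-at-0], g2=0, g3=0, g4=1, g5=1, g6=1, g7=1.
So Y = 1. (Without the fault it would be 0.)

1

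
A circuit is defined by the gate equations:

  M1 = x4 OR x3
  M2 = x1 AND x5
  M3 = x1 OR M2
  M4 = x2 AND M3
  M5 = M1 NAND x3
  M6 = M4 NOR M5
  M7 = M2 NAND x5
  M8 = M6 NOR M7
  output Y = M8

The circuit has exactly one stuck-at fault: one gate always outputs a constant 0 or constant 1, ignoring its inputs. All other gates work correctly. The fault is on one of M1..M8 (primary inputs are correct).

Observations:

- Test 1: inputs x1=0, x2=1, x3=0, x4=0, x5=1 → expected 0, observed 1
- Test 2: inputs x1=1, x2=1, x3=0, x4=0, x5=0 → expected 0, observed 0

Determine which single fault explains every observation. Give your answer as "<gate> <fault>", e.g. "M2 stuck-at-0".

M2 stuck-at-1

Fault-free values for test 1 (x1=0, x2=1, x3=0, x4=0, x5=1): M1=0, M2=0, M3=0, M4=0, M5=1, M6=0, M7=1, M8=0, giving Y=0. Observed 1.
Test 1: faults giving observed 1 are {M2 stuck-at-1, M7 stuck-at-0, M8 stuck-at-1}.
Test 2 (x1=1, x2=1, x3=0, x4=0, x5=0): fault-free M1=0, M2=0, M3=1, M4=1, M5=1, M6=0, M7=1, M8=0 → 0; observed 0. Eliminates M7 stuck-at-0, M8 stuck-at-1.
Only M2 stuck-at-1 is consistent with every test.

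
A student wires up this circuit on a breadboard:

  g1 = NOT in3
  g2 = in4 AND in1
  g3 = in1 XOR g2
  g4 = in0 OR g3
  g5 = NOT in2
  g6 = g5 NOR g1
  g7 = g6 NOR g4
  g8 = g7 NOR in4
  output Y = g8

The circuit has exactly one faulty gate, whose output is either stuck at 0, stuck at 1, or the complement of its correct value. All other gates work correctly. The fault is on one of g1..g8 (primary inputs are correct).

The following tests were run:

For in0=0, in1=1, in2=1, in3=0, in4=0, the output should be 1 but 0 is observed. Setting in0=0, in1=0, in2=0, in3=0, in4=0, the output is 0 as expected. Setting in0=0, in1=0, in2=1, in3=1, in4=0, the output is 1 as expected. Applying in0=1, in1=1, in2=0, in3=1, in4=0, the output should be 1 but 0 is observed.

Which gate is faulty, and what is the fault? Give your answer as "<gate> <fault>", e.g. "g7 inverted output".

Fault-free values for test 1 (in0=0, in1=1, in2=1, in3=0, in4=0): g1=1, g2=0, g3=1, g4=1, g5=0, g6=0, g7=0, g8=1, giving Y=1. Observed 0.
Test 1: faults giving observed 0 are {g2 stuck-at-1, g2 inverted output, g3 stuck-at-0, g3 inverted output, g4 stuck-at-0, g4 inverted output, g7 stuck-at-1, g7 inverted output, g8 stuck-at-0, g8 inverted output}.
Test 2 (in0=0, in1=0, in2=0, in3=0, in4=0): fault-free g1=1, g2=0, g3=0, g4=0, g5=1, g6=0, g7=1, g8=0 → 0; observed 0. Eliminates g2 stuck-at-1, g2 inverted output, g3 inverted output, g4 inverted output, g7 inverted output, g8 inverted output.
Test 3 (in0=0, in1=0, in2=1, in3=1, in4=0): fault-free g1=0, g2=0, g3=0, g4=0, g5=0, g6=1, g7=0, g8=1 → 1; observed 1. Eliminates g7 stuck-at-1, g8 stuck-at-0.
Test 4 (in0=1, in1=1, in2=0, in3=1, in4=0): fault-free g1=0, g2=0, g3=1, g4=1, g5=1, g6=0, g7=0, g8=1 → 1; observed 0. Eliminates g3 stuck-at-0.
Only g4 stuck-at-0 is consistent with every test.

g4 stuck-at-0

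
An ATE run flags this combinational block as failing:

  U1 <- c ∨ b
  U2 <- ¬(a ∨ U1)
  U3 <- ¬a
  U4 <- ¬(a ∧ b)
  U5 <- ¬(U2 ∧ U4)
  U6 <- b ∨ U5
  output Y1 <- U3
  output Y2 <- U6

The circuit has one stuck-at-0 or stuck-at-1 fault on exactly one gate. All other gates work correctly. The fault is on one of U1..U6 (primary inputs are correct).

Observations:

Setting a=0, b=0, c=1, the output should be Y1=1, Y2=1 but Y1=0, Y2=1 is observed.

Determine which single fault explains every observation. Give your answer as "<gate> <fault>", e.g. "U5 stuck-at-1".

U3 stuck-at-0

Fault-free values for test 1 (a=0, b=0, c=1): U1=1, U2=0, U3=1, U4=1, U5=1, U6=1, giving Y1=1, Y2=1. Observed Y1=0, Y2=1.
Test 1: faults giving observed Y1=0, Y2=1 are {U3 stuck-at-0}.
Only U3 stuck-at-0 is consistent with every test.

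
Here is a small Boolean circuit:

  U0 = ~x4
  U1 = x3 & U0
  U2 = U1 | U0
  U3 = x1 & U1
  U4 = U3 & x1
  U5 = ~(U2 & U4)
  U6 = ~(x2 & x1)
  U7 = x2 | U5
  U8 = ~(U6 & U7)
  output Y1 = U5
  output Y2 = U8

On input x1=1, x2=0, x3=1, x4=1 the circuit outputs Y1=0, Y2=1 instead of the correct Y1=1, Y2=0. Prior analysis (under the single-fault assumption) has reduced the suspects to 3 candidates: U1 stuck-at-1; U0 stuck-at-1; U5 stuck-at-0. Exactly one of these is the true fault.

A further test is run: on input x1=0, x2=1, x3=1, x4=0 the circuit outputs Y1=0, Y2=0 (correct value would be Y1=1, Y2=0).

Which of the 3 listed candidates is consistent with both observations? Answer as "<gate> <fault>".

U5 stuck-at-0

Evaluate each candidate on input x1=0, x2=1, x3=1, x4=0:
  U1 stuck-at-1: U0=1, U1=1 [stuck-at-1], U2=1, U3=0, U4=0, U5=1, U6=1, U7=1, U8=0 → Y1=1, Y2=0 — eliminated
  U0 stuck-at-1: U0=1 [stuck-at-1], U1=1, U2=1, U3=0, U4=0, U5=1, U6=1, U7=1, U8=0 → Y1=1, Y2=0 — eliminated
  U5 stuck-at-0: U0=1, U1=1, U2=1, U3=0, U4=0, U5=0 [stuck-at-0], U6=1, U7=1, U8=0 → Y1=0, Y2=0 — matches
Only U5 stuck-at-0 reproduces the observed Y1=0, Y2=0.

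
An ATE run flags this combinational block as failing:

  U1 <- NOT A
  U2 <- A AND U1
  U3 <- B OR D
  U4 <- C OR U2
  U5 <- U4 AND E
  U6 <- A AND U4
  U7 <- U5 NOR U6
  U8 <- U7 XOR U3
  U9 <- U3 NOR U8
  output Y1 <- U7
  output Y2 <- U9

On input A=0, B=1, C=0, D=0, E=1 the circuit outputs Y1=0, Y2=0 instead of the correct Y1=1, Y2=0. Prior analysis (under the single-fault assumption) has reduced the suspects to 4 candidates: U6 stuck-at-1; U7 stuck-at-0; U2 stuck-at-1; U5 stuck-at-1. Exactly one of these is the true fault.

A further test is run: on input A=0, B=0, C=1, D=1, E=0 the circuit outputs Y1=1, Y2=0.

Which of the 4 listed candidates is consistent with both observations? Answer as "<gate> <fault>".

U2 stuck-at-1

Evaluate each candidate on input A=0, B=0, C=1, D=1, E=0:
  U6 stuck-at-1: U1=1, U2=0, U3=1, U4=1, U5=0, U6=1 [stuck-at-1], U7=0, U8=1, U9=0 → Y1=0, Y2=0 — eliminated
  U7 stuck-at-0: U1=1, U2=0, U3=1, U4=1, U5=0, U6=0, U7=0 [stuck-at-0], U8=1, U9=0 → Y1=0, Y2=0 — eliminated
  U2 stuck-at-1: U1=1, U2=1 [stuck-at-1], U3=1, U4=1, U5=0, U6=0, U7=1, U8=0, U9=0 → Y1=1, Y2=0 — matches
  U5 stuck-at-1: U1=1, U2=0, U3=1, U4=1, U5=1 [stuck-at-1], U6=0, U7=0, U8=1, U9=0 → Y1=0, Y2=0 — eliminated
Only U2 stuck-at-1 reproduces the observed Y1=1, Y2=0.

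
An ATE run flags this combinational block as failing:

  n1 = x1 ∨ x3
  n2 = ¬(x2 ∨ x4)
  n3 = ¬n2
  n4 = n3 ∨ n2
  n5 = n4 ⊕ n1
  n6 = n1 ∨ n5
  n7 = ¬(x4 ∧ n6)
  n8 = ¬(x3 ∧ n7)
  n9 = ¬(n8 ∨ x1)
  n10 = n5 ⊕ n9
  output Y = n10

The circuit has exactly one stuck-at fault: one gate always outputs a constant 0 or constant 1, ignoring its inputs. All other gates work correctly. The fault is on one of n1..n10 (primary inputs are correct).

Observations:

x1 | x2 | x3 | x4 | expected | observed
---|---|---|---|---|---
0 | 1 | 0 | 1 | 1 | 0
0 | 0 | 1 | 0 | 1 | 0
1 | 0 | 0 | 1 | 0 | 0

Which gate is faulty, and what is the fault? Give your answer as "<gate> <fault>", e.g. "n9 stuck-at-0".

Fault-free values for test 1 (x1=0, x2=1, x3=0, x4=1): n1=0, n2=0, n3=1, n4=1, n5=1, n6=1, n7=0, n8=1, n9=0, n10=1, giving Y=1. Observed 0.
Test 1: faults giving observed 0 are {n1 stuck-at-1, n3 stuck-at-0, n4 stuck-at-0, n5 stuck-at-0, n8 stuck-at-0, n9 stuck-at-1, n10 stuck-at-0}.
Test 2 (x1=0, x2=0, x3=1, x4=0): fault-free n1=1, n2=1, n3=0, n4=1, n5=0, n6=1, n7=1, n8=0, n9=1, n10=1 → 1; observed 0. Eliminates n1 stuck-at-1, n3 stuck-at-0, n5 stuck-at-0, n8 stuck-at-0, n9 stuck-at-1.
Test 3 (x1=1, x2=0, x3=0, x4=1): fault-free n1=1, n2=0, n3=1, n4=1, n5=0, n6=1, n7=0, n8=1, n9=0, n10=0 → 0; observed 0. Eliminates n4 stuck-at-0.
Only n10 stuck-at-0 is consistent with every test.

n10 stuck-at-0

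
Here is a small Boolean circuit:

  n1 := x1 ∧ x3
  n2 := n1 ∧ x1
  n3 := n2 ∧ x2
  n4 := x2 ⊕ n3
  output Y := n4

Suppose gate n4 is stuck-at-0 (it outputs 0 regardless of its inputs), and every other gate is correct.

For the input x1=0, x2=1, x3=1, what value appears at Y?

0

Propagate with n4 forced: n1=0, n2=0, n3=0, n4=0 [stuck-at-0].
So Y = 0. (Without the fault it would be 1.)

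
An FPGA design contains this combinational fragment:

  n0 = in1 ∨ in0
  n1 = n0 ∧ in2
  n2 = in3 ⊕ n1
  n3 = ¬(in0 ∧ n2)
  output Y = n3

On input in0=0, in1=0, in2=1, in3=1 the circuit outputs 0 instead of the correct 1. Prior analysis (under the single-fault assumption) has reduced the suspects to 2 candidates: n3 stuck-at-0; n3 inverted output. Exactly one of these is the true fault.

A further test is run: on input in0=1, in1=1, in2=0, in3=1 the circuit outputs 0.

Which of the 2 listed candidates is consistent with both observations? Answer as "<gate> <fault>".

n3 stuck-at-0

Evaluate each candidate on input in0=1, in1=1, in2=0, in3=1:
  n3 stuck-at-0: n0=1, n1=0, n2=1, n3=0 [stuck-at-0] → 0 — matches
  n3 inverted output: n0=1, n1=0, n2=1, n3=1 [inverted output] → 1 — eliminated
Only n3 stuck-at-0 reproduces the observed 0.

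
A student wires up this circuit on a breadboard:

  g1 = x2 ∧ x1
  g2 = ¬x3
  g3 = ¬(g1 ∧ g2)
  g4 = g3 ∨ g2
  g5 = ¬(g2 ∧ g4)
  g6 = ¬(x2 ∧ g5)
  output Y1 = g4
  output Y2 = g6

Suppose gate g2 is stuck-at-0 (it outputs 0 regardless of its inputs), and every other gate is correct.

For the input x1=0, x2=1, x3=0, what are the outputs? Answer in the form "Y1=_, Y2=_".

Propagate with g2 forced: g1=0, g2=0 [stuck-at-0], g3=1, g4=1, g5=1, g6=0.
So the outputs are Y1=1, Y2=0. (Without the fault they would be Y1=1, Y2=1.)

Y1=1, Y2=0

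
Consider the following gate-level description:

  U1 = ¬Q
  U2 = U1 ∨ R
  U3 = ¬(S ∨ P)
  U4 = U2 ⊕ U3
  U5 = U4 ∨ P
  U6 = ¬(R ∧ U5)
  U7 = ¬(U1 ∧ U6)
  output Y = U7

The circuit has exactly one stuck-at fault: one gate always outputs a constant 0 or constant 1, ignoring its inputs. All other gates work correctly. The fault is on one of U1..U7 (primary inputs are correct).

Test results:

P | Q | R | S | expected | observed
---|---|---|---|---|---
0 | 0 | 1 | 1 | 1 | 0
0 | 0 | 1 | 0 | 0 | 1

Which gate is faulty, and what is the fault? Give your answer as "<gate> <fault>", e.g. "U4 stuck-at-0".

Fault-free values for test 1 (P=0, Q=0, R=1, S=1): U1=1, U2=1, U3=0, U4=1, U5=1, U6=0, U7=1, giving Y=1. Observed 0.
Test 1: faults giving observed 0 are {U2 stuck-at-0, U3 stuck-at-1, U4 stuck-at-0, U5 stuck-at-0, U6 stuck-at-1, U7 stuck-at-0}.
Test 2 (P=0, Q=0, R=1, S=0): fault-free U1=1, U2=1, U3=1, U4=0, U5=0, U6=1, U7=0 → 0; observed 1. Eliminates U3 stuck-at-1, U4 stuck-at-0, U5 stuck-at-0, U6 stuck-at-1, U7 stuck-at-0.
Only U2 stuck-at-0 is consistent with every test.

U2 stuck-at-0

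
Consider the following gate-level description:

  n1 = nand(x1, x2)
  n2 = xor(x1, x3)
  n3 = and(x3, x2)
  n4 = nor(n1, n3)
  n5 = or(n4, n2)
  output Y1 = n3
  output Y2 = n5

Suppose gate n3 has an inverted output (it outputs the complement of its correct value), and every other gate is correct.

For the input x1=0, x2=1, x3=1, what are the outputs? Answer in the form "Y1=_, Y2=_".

Propagate with n3 forced: n1=1, n2=1, n3=0 [inverted output], n4=0, n5=1.
So the outputs are Y1=0, Y2=1. (Without the fault they would be Y1=1, Y2=1.)

Y1=0, Y2=1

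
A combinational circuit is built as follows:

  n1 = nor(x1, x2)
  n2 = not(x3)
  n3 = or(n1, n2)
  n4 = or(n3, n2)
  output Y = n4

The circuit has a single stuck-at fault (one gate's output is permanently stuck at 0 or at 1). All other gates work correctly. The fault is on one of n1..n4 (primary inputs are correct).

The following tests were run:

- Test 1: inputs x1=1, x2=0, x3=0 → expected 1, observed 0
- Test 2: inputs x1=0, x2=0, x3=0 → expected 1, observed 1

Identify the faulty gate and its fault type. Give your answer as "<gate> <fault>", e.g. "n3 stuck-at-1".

Fault-free values for test 1 (x1=1, x2=0, x3=0): n1=0, n2=1, n3=1, n4=1, giving Y=1. Observed 0.
Test 1: faults giving observed 0 are {n2 stuck-at-0, n4 stuck-at-0}.
Test 2 (x1=0, x2=0, x3=0): fault-free n1=1, n2=1, n3=1, n4=1 → 1; observed 1. Eliminates n4 stuck-at-0.
Only n2 stuck-at-0 is consistent with every test.

n2 stuck-at-0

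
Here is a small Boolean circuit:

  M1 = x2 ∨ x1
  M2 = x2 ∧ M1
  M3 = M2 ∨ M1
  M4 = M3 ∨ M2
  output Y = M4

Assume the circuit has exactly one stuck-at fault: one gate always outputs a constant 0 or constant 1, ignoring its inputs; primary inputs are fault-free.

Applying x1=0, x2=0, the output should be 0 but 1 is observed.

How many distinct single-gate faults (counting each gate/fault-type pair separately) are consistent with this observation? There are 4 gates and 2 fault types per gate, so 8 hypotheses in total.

4

Fault-free: M1=0, M2=0, M3=0, M4=0 → 0. Observed 1.
  M1 stuck-at-0: output 0 ✗
  M1 stuck-at-1: output 1 ✓
  M2 stuck-at-0: output 0 ✗
  M2 stuck-at-1: output 1 ✓
  M3 stuck-at-0: output 0 ✗
  M3 stuck-at-1: output 1 ✓
  M4 stuck-at-0: output 0 ✗
  M4 stuck-at-1: output 1 ✓
Consistent faults: {M1 stuck-at-1, M2 stuck-at-1, M3 stuck-at-1, M4 stuck-at-1} — 4 in all.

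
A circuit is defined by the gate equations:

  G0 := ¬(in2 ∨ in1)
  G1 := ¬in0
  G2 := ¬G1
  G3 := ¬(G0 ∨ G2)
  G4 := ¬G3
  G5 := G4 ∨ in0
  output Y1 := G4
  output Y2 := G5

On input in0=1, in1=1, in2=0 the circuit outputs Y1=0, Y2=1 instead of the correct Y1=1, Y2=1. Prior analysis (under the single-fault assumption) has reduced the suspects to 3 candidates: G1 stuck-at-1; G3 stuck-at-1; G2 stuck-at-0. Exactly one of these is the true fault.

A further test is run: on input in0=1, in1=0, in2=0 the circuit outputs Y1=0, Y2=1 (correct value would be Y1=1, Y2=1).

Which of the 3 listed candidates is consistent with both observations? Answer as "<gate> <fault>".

G3 stuck-at-1

Evaluate each candidate on input in0=1, in1=0, in2=0:
  G1 stuck-at-1: G0=1, G1=1 [stuck-at-1], G2=0, G3=0, G4=1, G5=1 → Y1=1, Y2=1 — eliminated
  G3 stuck-at-1: G0=1, G1=0, G2=1, G3=1 [stuck-at-1], G4=0, G5=1 → Y1=0, Y2=1 — matches
  G2 stuck-at-0: G0=1, G1=0, G2=0 [stuck-at-0], G3=0, G4=1, G5=1 → Y1=1, Y2=1 — eliminated
Only G3 stuck-at-1 reproduces the observed Y1=0, Y2=1.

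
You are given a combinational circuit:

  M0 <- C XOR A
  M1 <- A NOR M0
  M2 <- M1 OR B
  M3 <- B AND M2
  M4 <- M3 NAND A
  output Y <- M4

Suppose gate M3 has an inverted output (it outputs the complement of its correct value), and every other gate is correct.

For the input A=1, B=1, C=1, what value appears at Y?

1

Propagate with M3 forced: M0=0, M1=0, M2=1, M3=0 [inverted output], M4=1.
So Y = 1. (Without the fault it would be 0.)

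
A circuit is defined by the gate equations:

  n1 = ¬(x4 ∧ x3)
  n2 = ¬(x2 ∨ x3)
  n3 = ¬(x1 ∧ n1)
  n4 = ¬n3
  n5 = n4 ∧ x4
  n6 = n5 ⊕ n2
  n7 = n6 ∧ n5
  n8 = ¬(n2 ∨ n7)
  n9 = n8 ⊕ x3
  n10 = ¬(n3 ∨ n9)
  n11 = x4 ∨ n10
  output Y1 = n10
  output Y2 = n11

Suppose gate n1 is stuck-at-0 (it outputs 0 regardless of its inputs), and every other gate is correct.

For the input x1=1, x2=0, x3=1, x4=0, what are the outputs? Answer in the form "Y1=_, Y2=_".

Propagate with n1 forced: n1=0 [stuck-at-0], n2=0, n3=1, n4=0, n5=0, n6=0, n7=0, n8=1, n9=0, n10=0, n11=0.
So the outputs are Y1=0, Y2=0. (Without the fault they would be Y1=1, Y2=1.)

Y1=0, Y2=0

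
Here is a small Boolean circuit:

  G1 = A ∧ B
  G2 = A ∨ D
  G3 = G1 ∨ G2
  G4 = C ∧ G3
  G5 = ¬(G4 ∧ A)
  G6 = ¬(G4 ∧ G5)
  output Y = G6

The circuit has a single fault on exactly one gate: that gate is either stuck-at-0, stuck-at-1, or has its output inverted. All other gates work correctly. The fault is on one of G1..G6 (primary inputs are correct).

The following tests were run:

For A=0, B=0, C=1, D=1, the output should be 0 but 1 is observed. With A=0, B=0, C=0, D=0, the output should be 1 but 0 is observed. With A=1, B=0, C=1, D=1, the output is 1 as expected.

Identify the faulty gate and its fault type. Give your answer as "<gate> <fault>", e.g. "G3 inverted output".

G4 inverted output

Fault-free values for test 1 (A=0, B=0, C=1, D=1): G1=0, G2=1, G3=1, G4=1, G5=1, G6=0, giving Y=0. Observed 1.
Test 1: faults giving observed 1 are {G2 stuck-at-0, G2 inverted output, G3 stuck-at-0, G3 inverted output, G4 stuck-at-0, G4 inverted output, G5 stuck-at-0, G5 inverted output, G6 stuck-at-1, G6 inverted output}.
Test 2 (A=0, B=0, C=0, D=0): fault-free G1=0, G2=0, G3=0, G4=0, G5=1, G6=1 → 1; observed 0. Eliminates G2 stuck-at-0, G2 inverted output, G3 stuck-at-0, G3 inverted output, G4 stuck-at-0, G5 stuck-at-0, G5 inverted output, G6 stuck-at-1.
Test 3 (A=1, B=0, C=1, D=1): fault-free G1=0, G2=1, G3=1, G4=1, G5=0, G6=1 → 1; observed 1. Eliminates G6 inverted output.
Only G4 inverted output is consistent with every test.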